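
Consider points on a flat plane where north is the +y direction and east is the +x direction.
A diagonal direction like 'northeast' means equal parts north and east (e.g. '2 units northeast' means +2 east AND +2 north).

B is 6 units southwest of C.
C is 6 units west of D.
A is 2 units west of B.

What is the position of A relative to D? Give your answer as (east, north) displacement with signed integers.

Answer: A is at (east=-14, north=-6) relative to D.

Derivation:
Place D at the origin (east=0, north=0).
  C is 6 units west of D: delta (east=-6, north=+0); C at (east=-6, north=0).
  B is 6 units southwest of C: delta (east=-6, north=-6); B at (east=-12, north=-6).
  A is 2 units west of B: delta (east=-2, north=+0); A at (east=-14, north=-6).
Therefore A relative to D: (east=-14, north=-6).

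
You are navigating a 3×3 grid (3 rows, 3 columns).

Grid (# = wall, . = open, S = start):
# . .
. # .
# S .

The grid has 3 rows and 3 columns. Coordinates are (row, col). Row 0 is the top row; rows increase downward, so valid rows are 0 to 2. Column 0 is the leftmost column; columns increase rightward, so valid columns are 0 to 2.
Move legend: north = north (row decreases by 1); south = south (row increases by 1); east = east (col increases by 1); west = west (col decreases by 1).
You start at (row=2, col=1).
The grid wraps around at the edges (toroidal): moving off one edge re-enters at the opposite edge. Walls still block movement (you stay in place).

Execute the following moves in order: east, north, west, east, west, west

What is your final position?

Start: (row=2, col=1)
  east (east): (row=2, col=1) -> (row=2, col=2)
  north (north): (row=2, col=2) -> (row=1, col=2)
  west (west): blocked, stay at (row=1, col=2)
  east (east): (row=1, col=2) -> (row=1, col=0)
  west (west): (row=1, col=0) -> (row=1, col=2)
  west (west): blocked, stay at (row=1, col=2)
Final: (row=1, col=2)

Answer: Final position: (row=1, col=2)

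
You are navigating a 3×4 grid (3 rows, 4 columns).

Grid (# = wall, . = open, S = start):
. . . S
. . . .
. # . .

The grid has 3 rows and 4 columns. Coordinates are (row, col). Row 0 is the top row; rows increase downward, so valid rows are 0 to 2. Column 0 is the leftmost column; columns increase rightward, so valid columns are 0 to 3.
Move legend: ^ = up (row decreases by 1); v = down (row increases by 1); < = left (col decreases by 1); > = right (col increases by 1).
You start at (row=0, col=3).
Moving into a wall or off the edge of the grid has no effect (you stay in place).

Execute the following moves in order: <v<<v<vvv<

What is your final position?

Start: (row=0, col=3)
  < (left): (row=0, col=3) -> (row=0, col=2)
  v (down): (row=0, col=2) -> (row=1, col=2)
  < (left): (row=1, col=2) -> (row=1, col=1)
  < (left): (row=1, col=1) -> (row=1, col=0)
  v (down): (row=1, col=0) -> (row=2, col=0)
  < (left): blocked, stay at (row=2, col=0)
  [×3]v (down): blocked, stay at (row=2, col=0)
  < (left): blocked, stay at (row=2, col=0)
Final: (row=2, col=0)

Answer: Final position: (row=2, col=0)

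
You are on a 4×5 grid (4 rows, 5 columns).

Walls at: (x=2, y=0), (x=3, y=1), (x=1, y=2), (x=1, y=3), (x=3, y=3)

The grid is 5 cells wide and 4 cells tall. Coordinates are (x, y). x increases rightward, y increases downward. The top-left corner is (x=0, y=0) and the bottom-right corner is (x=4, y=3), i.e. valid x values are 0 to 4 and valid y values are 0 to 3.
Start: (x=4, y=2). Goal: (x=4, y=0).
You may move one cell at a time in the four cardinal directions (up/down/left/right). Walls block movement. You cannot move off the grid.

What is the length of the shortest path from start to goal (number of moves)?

BFS from (x=4, y=2) until reaching (x=4, y=0):
  Distance 0: (x=4, y=2)
  Distance 1: (x=4, y=1), (x=3, y=2), (x=4, y=3)
  Distance 2: (x=4, y=0), (x=2, y=2)  <- goal reached here
One shortest path (2 moves): (x=4, y=2) -> (x=4, y=1) -> (x=4, y=0)

Answer: Shortest path length: 2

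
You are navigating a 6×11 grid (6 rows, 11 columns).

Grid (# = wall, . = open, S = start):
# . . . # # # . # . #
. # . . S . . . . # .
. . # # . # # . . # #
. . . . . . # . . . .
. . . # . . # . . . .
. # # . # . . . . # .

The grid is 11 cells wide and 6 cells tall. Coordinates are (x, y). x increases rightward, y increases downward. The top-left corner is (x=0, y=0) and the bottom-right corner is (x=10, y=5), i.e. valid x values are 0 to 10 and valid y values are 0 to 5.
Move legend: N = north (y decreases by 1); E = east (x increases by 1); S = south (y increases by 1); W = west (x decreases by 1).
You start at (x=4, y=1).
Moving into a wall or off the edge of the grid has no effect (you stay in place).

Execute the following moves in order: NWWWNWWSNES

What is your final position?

Start: (x=4, y=1)
  N (north): blocked, stay at (x=4, y=1)
  W (west): (x=4, y=1) -> (x=3, y=1)
  W (west): (x=3, y=1) -> (x=2, y=1)
  W (west): blocked, stay at (x=2, y=1)
  N (north): (x=2, y=1) -> (x=2, y=0)
  W (west): (x=2, y=0) -> (x=1, y=0)
  W (west): blocked, stay at (x=1, y=0)
  S (south): blocked, stay at (x=1, y=0)
  N (north): blocked, stay at (x=1, y=0)
  E (east): (x=1, y=0) -> (x=2, y=0)
  S (south): (x=2, y=0) -> (x=2, y=1)
Final: (x=2, y=1)

Answer: Final position: (x=2, y=1)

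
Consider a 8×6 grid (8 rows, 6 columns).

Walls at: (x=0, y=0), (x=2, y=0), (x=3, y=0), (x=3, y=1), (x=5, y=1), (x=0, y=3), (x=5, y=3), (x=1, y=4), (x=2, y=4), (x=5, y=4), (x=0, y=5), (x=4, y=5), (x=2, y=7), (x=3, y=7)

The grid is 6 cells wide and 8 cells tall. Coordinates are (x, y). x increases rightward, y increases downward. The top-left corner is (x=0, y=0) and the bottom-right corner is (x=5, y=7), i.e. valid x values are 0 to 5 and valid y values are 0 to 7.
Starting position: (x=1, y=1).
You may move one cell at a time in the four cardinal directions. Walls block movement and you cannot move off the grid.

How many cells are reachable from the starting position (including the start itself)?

Answer: Reachable cells: 33

Derivation:
BFS flood-fill from (x=1, y=1):
  Distance 0: (x=1, y=1)
  Distance 1: (x=1, y=0), (x=0, y=1), (x=2, y=1), (x=1, y=2)
  Distance 2: (x=0, y=2), (x=2, y=2), (x=1, y=3)
  Distance 3: (x=3, y=2), (x=2, y=3)
  Distance 4: (x=4, y=2), (x=3, y=3)
  Distance 5: (x=4, y=1), (x=5, y=2), (x=4, y=3), (x=3, y=4)
  Distance 6: (x=4, y=0), (x=4, y=4), (x=3, y=5)
  Distance 7: (x=5, y=0), (x=2, y=5), (x=3, y=6)
  Distance 8: (x=1, y=5), (x=2, y=6), (x=4, y=6)
  Distance 9: (x=1, y=6), (x=5, y=6), (x=4, y=7)
  Distance 10: (x=5, y=5), (x=0, y=6), (x=1, y=7), (x=5, y=7)
  Distance 11: (x=0, y=7)
Total reachable: 33 (grid has 34 open cells total)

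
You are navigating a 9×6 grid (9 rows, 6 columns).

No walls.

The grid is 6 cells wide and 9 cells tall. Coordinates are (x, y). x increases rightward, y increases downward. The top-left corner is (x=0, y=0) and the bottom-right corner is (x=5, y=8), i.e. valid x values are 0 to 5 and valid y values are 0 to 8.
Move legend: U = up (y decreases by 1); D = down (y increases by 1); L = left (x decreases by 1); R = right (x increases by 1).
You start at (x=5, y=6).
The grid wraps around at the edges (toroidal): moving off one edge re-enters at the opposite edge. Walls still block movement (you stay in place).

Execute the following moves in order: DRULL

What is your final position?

Start: (x=5, y=6)
  D (down): (x=5, y=6) -> (x=5, y=7)
  R (right): (x=5, y=7) -> (x=0, y=7)
  U (up): (x=0, y=7) -> (x=0, y=6)
  L (left): (x=0, y=6) -> (x=5, y=6)
  L (left): (x=5, y=6) -> (x=4, y=6)
Final: (x=4, y=6)

Answer: Final position: (x=4, y=6)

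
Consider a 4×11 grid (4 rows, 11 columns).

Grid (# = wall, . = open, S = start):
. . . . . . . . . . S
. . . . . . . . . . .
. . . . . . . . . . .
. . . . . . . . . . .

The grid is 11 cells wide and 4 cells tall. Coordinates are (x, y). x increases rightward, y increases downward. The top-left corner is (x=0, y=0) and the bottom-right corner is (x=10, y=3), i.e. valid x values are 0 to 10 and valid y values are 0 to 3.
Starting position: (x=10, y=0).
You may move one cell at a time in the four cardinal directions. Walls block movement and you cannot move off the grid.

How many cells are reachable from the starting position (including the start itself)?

BFS flood-fill from (x=10, y=0):
  Distance 0: (x=10, y=0)
  Distance 1: (x=9, y=0), (x=10, y=1)
  Distance 2: (x=8, y=0), (x=9, y=1), (x=10, y=2)
  Distance 3: (x=7, y=0), (x=8, y=1), (x=9, y=2), (x=10, y=3)
  Distance 4: (x=6, y=0), (x=7, y=1), (x=8, y=2), (x=9, y=3)
  Distance 5: (x=5, y=0), (x=6, y=1), (x=7, y=2), (x=8, y=3)
  Distance 6: (x=4, y=0), (x=5, y=1), (x=6, y=2), (x=7, y=3)
  Distance 7: (x=3, y=0), (x=4, y=1), (x=5, y=2), (x=6, y=3)
  Distance 8: (x=2, y=0), (x=3, y=1), (x=4, y=2), (x=5, y=3)
  Distance 9: (x=1, y=0), (x=2, y=1), (x=3, y=2), (x=4, y=3)
  Distance 10: (x=0, y=0), (x=1, y=1), (x=2, y=2), (x=3, y=3)
  Distance 11: (x=0, y=1), (x=1, y=2), (x=2, y=3)
  Distance 12: (x=0, y=2), (x=1, y=3)
  Distance 13: (x=0, y=3)
Total reachable: 44 (grid has 44 open cells total)

Answer: Reachable cells: 44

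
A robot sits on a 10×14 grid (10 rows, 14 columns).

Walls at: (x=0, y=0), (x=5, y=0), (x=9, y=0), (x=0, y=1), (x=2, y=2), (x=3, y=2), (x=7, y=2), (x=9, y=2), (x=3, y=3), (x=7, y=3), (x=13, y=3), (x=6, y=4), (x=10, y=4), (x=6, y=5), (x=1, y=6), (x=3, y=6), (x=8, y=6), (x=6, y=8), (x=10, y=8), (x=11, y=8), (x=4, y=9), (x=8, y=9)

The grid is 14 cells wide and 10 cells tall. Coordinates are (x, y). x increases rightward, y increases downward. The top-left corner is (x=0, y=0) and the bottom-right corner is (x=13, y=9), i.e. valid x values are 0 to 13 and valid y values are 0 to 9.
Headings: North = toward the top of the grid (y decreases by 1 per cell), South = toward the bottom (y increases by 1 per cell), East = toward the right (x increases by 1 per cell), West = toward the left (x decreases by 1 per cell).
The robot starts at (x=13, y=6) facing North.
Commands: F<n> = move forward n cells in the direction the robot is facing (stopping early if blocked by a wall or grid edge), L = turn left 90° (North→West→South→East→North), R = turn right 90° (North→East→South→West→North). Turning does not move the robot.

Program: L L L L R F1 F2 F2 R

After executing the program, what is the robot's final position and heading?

Start: (x=13, y=6), facing North
  L: turn left, now facing West
  L: turn left, now facing South
  L: turn left, now facing East
  L: turn left, now facing North
  R: turn right, now facing East
  F1: move forward 0/1 (blocked), now at (x=13, y=6)
  F2: move forward 0/2 (blocked), now at (x=13, y=6)
  F2: move forward 0/2 (blocked), now at (x=13, y=6)
  R: turn right, now facing South
Final: (x=13, y=6), facing South

Answer: Final position: (x=13, y=6), facing South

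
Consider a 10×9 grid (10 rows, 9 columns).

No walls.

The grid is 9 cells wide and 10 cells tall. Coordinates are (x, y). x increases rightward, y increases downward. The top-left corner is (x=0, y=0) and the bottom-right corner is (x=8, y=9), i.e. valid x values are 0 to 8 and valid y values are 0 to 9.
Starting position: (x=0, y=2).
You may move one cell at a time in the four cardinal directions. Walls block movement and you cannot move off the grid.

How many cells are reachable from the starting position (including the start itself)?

BFS flood-fill from (x=0, y=2):
  Distance 0: (x=0, y=2)
  Distance 1: (x=0, y=1), (x=1, y=2), (x=0, y=3)
  Distance 2: (x=0, y=0), (x=1, y=1), (x=2, y=2), (x=1, y=3), (x=0, y=4)
  Distance 3: (x=1, y=0), (x=2, y=1), (x=3, y=2), (x=2, y=3), (x=1, y=4), (x=0, y=5)
  Distance 4: (x=2, y=0), (x=3, y=1), (x=4, y=2), (x=3, y=3), (x=2, y=4), (x=1, y=5), (x=0, y=6)
  Distance 5: (x=3, y=0), (x=4, y=1), (x=5, y=2), (x=4, y=3), (x=3, y=4), (x=2, y=5), (x=1, y=6), (x=0, y=7)
  Distance 6: (x=4, y=0), (x=5, y=1), (x=6, y=2), (x=5, y=3), (x=4, y=4), (x=3, y=5), (x=2, y=6), (x=1, y=7), (x=0, y=8)
  Distance 7: (x=5, y=0), (x=6, y=1), (x=7, y=2), (x=6, y=3), (x=5, y=4), (x=4, y=5), (x=3, y=6), (x=2, y=7), (x=1, y=8), (x=0, y=9)
  Distance 8: (x=6, y=0), (x=7, y=1), (x=8, y=2), (x=7, y=3), (x=6, y=4), (x=5, y=5), (x=4, y=6), (x=3, y=7), (x=2, y=8), (x=1, y=9)
  Distance 9: (x=7, y=0), (x=8, y=1), (x=8, y=3), (x=7, y=4), (x=6, y=5), (x=5, y=6), (x=4, y=7), (x=3, y=8), (x=2, y=9)
  Distance 10: (x=8, y=0), (x=8, y=4), (x=7, y=5), (x=6, y=6), (x=5, y=7), (x=4, y=8), (x=3, y=9)
  Distance 11: (x=8, y=5), (x=7, y=6), (x=6, y=7), (x=5, y=8), (x=4, y=9)
  Distance 12: (x=8, y=6), (x=7, y=7), (x=6, y=8), (x=5, y=9)
  Distance 13: (x=8, y=7), (x=7, y=8), (x=6, y=9)
  Distance 14: (x=8, y=8), (x=7, y=9)
  Distance 15: (x=8, y=9)
Total reachable: 90 (grid has 90 open cells total)

Answer: Reachable cells: 90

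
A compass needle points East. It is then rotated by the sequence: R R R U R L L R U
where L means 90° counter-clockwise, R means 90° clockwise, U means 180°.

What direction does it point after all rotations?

Answer: Final heading: North

Derivation:
Start: East
  R (right (90° clockwise)) -> South
  R (right (90° clockwise)) -> West
  R (right (90° clockwise)) -> North
  U (U-turn (180°)) -> South
  R (right (90° clockwise)) -> West
  L (left (90° counter-clockwise)) -> South
  L (left (90° counter-clockwise)) -> East
  R (right (90° clockwise)) -> South
  U (U-turn (180°)) -> North
Final: North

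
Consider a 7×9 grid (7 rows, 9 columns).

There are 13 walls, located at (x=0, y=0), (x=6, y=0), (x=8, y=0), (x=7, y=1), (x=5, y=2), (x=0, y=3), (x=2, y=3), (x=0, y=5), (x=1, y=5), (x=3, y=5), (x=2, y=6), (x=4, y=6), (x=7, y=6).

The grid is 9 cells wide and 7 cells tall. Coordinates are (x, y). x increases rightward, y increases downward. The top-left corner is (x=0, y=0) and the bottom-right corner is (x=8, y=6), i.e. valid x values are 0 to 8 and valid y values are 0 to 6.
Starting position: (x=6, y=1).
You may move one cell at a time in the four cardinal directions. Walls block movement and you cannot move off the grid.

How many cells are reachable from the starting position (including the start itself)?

BFS flood-fill from (x=6, y=1):
  Distance 0: (x=6, y=1)
  Distance 1: (x=5, y=1), (x=6, y=2)
  Distance 2: (x=5, y=0), (x=4, y=1), (x=7, y=2), (x=6, y=3)
  Distance 3: (x=4, y=0), (x=3, y=1), (x=4, y=2), (x=8, y=2), (x=5, y=3), (x=7, y=3), (x=6, y=4)
  Distance 4: (x=3, y=0), (x=2, y=1), (x=8, y=1), (x=3, y=2), (x=4, y=3), (x=8, y=3), (x=5, y=4), (x=7, y=4), (x=6, y=5)
  Distance 5: (x=2, y=0), (x=1, y=1), (x=2, y=2), (x=3, y=3), (x=4, y=4), (x=8, y=4), (x=5, y=5), (x=7, y=5), (x=6, y=6)
  Distance 6: (x=1, y=0), (x=0, y=1), (x=1, y=2), (x=3, y=4), (x=4, y=5), (x=8, y=5), (x=5, y=6)
  Distance 7: (x=0, y=2), (x=1, y=3), (x=2, y=4), (x=8, y=6)
  Distance 8: (x=1, y=4), (x=2, y=5)
  Distance 9: (x=0, y=4)
Total reachable: 46 (grid has 50 open cells total)

Answer: Reachable cells: 46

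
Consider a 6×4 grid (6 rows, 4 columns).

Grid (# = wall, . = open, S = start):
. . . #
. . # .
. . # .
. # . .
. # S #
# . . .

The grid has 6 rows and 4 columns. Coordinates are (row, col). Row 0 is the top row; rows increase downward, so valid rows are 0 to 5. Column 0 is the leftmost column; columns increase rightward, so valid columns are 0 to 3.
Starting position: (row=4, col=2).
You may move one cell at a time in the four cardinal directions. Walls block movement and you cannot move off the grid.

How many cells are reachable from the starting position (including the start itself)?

BFS flood-fill from (row=4, col=2):
  Distance 0: (row=4, col=2)
  Distance 1: (row=3, col=2), (row=5, col=2)
  Distance 2: (row=3, col=3), (row=5, col=1), (row=5, col=3)
  Distance 3: (row=2, col=3)
  Distance 4: (row=1, col=3)
Total reachable: 8 (grid has 17 open cells total)

Answer: Reachable cells: 8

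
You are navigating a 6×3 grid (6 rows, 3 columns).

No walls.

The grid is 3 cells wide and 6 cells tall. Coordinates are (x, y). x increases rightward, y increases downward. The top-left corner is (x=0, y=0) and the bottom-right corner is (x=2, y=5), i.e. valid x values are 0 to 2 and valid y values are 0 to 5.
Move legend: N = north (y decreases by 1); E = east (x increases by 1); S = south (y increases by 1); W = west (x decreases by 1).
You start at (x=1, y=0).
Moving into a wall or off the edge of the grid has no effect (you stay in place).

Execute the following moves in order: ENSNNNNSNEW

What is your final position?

Answer: Final position: (x=1, y=0)

Derivation:
Start: (x=1, y=0)
  E (east): (x=1, y=0) -> (x=2, y=0)
  N (north): blocked, stay at (x=2, y=0)
  S (south): (x=2, y=0) -> (x=2, y=1)
  N (north): (x=2, y=1) -> (x=2, y=0)
  [×3]N (north): blocked, stay at (x=2, y=0)
  S (south): (x=2, y=0) -> (x=2, y=1)
  N (north): (x=2, y=1) -> (x=2, y=0)
  E (east): blocked, stay at (x=2, y=0)
  W (west): (x=2, y=0) -> (x=1, y=0)
Final: (x=1, y=0)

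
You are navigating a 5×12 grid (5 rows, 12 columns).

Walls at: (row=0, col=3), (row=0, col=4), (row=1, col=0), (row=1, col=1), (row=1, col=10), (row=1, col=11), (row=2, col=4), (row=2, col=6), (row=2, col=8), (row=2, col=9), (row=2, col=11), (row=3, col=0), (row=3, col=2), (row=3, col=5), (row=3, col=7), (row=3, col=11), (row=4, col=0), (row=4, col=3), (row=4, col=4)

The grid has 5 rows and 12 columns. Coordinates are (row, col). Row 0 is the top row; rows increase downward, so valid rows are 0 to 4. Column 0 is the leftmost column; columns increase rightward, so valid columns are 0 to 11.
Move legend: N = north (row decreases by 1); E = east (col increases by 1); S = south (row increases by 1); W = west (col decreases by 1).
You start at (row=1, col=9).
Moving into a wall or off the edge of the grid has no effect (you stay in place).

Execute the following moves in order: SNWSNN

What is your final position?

Answer: Final position: (row=0, col=8)

Derivation:
Start: (row=1, col=9)
  S (south): blocked, stay at (row=1, col=9)
  N (north): (row=1, col=9) -> (row=0, col=9)
  W (west): (row=0, col=9) -> (row=0, col=8)
  S (south): (row=0, col=8) -> (row=1, col=8)
  N (north): (row=1, col=8) -> (row=0, col=8)
  N (north): blocked, stay at (row=0, col=8)
Final: (row=0, col=8)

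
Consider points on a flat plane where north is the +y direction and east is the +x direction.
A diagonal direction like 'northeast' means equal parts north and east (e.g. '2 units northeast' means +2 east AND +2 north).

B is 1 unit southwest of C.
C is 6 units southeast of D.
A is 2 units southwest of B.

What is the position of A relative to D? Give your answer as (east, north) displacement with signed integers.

Answer: A is at (east=3, north=-9) relative to D.

Derivation:
Place D at the origin (east=0, north=0).
  C is 6 units southeast of D: delta (east=+6, north=-6); C at (east=6, north=-6).
  B is 1 unit southwest of C: delta (east=-1, north=-1); B at (east=5, north=-7).
  A is 2 units southwest of B: delta (east=-2, north=-2); A at (east=3, north=-9).
Therefore A relative to D: (east=3, north=-9).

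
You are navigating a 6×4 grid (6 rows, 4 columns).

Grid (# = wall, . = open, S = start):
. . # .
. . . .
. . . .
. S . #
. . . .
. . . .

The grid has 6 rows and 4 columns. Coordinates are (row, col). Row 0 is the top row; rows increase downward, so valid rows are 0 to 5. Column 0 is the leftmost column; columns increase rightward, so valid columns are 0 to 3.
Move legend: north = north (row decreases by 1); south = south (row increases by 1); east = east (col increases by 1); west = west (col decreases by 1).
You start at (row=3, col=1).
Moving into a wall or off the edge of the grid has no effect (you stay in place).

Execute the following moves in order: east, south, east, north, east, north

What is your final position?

Start: (row=3, col=1)
  east (east): (row=3, col=1) -> (row=3, col=2)
  south (south): (row=3, col=2) -> (row=4, col=2)
  east (east): (row=4, col=2) -> (row=4, col=3)
  north (north): blocked, stay at (row=4, col=3)
  east (east): blocked, stay at (row=4, col=3)
  north (north): blocked, stay at (row=4, col=3)
Final: (row=4, col=3)

Answer: Final position: (row=4, col=3)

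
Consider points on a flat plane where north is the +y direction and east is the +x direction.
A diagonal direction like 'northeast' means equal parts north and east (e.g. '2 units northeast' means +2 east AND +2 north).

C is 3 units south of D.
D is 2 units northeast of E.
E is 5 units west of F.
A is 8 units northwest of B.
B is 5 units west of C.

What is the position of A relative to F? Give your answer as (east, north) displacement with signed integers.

Place F at the origin (east=0, north=0).
  E is 5 units west of F: delta (east=-5, north=+0); E at (east=-5, north=0).
  D is 2 units northeast of E: delta (east=+2, north=+2); D at (east=-3, north=2).
  C is 3 units south of D: delta (east=+0, north=-3); C at (east=-3, north=-1).
  B is 5 units west of C: delta (east=-5, north=+0); B at (east=-8, north=-1).
  A is 8 units northwest of B: delta (east=-8, north=+8); A at (east=-16, north=7).
Therefore A relative to F: (east=-16, north=7).

Answer: A is at (east=-16, north=7) relative to F.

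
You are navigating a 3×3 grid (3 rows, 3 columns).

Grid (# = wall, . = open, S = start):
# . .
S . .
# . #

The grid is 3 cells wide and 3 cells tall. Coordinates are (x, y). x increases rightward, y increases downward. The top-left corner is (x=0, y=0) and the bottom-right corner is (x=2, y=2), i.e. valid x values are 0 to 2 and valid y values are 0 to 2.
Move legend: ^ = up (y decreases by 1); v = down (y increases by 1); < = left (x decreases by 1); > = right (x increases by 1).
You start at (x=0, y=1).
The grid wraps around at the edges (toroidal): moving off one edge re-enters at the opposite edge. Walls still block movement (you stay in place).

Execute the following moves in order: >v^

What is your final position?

Start: (x=0, y=1)
  > (right): (x=0, y=1) -> (x=1, y=1)
  v (down): (x=1, y=1) -> (x=1, y=2)
  ^ (up): (x=1, y=2) -> (x=1, y=1)
Final: (x=1, y=1)

Answer: Final position: (x=1, y=1)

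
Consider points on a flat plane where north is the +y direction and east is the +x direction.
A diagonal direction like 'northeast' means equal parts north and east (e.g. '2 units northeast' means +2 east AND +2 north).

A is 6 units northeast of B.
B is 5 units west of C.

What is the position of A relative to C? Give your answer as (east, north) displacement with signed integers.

Answer: A is at (east=1, north=6) relative to C.

Derivation:
Place C at the origin (east=0, north=0).
  B is 5 units west of C: delta (east=-5, north=+0); B at (east=-5, north=0).
  A is 6 units northeast of B: delta (east=+6, north=+6); A at (east=1, north=6).
Therefore A relative to C: (east=1, north=6).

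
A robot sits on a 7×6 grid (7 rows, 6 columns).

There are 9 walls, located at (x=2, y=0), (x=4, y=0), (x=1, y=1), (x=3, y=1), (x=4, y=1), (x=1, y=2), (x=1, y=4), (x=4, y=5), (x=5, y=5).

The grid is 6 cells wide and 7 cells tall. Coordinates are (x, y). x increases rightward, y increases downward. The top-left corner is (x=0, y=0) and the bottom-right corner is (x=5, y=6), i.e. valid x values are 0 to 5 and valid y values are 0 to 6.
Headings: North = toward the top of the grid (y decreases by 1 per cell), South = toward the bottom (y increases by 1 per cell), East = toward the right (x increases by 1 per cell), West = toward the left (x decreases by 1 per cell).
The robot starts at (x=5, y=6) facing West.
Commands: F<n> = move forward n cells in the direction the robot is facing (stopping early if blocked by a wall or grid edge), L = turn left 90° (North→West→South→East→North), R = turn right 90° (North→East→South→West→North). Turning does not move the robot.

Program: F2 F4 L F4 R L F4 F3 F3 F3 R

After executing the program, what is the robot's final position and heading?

Start: (x=5, y=6), facing West
  F2: move forward 2, now at (x=3, y=6)
  F4: move forward 3/4 (blocked), now at (x=0, y=6)
  L: turn left, now facing South
  F4: move forward 0/4 (blocked), now at (x=0, y=6)
  R: turn right, now facing West
  L: turn left, now facing South
  F4: move forward 0/4 (blocked), now at (x=0, y=6)
  [×3]F3: move forward 0/3 (blocked), now at (x=0, y=6)
  R: turn right, now facing West
Final: (x=0, y=6), facing West

Answer: Final position: (x=0, y=6), facing West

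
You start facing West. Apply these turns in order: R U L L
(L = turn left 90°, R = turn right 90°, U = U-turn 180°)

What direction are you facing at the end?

Start: West
  R (right (90° clockwise)) -> North
  U (U-turn (180°)) -> South
  L (left (90° counter-clockwise)) -> East
  L (left (90° counter-clockwise)) -> North
Final: North

Answer: Final heading: North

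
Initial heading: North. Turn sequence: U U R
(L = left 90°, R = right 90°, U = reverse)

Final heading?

Answer: Final heading: East

Derivation:
Start: North
  U (U-turn (180°)) -> South
  U (U-turn (180°)) -> North
  R (right (90° clockwise)) -> East
Final: East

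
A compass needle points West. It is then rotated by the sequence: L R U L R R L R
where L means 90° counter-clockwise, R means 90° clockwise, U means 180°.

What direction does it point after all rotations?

Start: West
  L (left (90° counter-clockwise)) -> South
  R (right (90° clockwise)) -> West
  U (U-turn (180°)) -> East
  L (left (90° counter-clockwise)) -> North
  R (right (90° clockwise)) -> East
  R (right (90° clockwise)) -> South
  L (left (90° counter-clockwise)) -> East
  R (right (90° clockwise)) -> South
Final: South

Answer: Final heading: South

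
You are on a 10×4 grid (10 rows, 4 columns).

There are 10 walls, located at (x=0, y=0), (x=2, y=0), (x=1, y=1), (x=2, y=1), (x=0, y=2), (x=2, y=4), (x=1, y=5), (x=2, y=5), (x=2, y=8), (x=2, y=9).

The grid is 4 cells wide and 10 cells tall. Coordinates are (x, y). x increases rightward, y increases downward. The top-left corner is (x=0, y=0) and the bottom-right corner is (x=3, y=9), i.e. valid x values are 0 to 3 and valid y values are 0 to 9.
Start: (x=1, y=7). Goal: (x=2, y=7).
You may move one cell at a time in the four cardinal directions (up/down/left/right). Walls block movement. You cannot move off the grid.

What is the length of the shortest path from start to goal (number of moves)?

BFS from (x=1, y=7) until reaching (x=2, y=7):
  Distance 0: (x=1, y=7)
  Distance 1: (x=1, y=6), (x=0, y=7), (x=2, y=7), (x=1, y=8)  <- goal reached here
One shortest path (1 moves): (x=1, y=7) -> (x=2, y=7)

Answer: Shortest path length: 1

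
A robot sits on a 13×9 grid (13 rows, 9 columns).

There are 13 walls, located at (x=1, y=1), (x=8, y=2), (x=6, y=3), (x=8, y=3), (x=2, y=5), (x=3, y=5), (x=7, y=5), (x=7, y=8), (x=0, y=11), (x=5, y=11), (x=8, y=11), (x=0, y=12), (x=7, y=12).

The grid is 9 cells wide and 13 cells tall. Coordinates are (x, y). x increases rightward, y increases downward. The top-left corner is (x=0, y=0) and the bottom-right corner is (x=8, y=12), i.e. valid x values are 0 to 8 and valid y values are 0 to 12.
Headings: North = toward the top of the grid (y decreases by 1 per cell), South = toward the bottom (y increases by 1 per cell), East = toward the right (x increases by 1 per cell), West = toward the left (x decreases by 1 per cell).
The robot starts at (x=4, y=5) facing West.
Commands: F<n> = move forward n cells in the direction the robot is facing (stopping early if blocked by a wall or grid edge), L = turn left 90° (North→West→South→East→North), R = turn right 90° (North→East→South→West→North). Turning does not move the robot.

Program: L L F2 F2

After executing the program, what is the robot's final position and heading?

Start: (x=4, y=5), facing West
  L: turn left, now facing South
  L: turn left, now facing East
  F2: move forward 2, now at (x=6, y=5)
  F2: move forward 0/2 (blocked), now at (x=6, y=5)
Final: (x=6, y=5), facing East

Answer: Final position: (x=6, y=5), facing East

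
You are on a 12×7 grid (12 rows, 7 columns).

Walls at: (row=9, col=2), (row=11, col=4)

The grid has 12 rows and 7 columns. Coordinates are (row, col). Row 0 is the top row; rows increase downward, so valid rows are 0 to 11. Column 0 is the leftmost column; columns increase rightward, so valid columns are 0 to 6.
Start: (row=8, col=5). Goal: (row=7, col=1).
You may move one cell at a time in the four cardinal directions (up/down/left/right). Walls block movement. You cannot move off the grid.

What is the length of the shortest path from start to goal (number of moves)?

Answer: Shortest path length: 5

Derivation:
BFS from (row=8, col=5) until reaching (row=7, col=1):
  Distance 0: (row=8, col=5)
  Distance 1: (row=7, col=5), (row=8, col=4), (row=8, col=6), (row=9, col=5)
  Distance 2: (row=6, col=5), (row=7, col=4), (row=7, col=6), (row=8, col=3), (row=9, col=4), (row=9, col=6), (row=10, col=5)
  Distance 3: (row=5, col=5), (row=6, col=4), (row=6, col=6), (row=7, col=3), (row=8, col=2), (row=9, col=3), (row=10, col=4), (row=10, col=6), (row=11, col=5)
  Distance 4: (row=4, col=5), (row=5, col=4), (row=5, col=6), (row=6, col=3), (row=7, col=2), (row=8, col=1), (row=10, col=3), (row=11, col=6)
  Distance 5: (row=3, col=5), (row=4, col=4), (row=4, col=6), (row=5, col=3), (row=6, col=2), (row=7, col=1), (row=8, col=0), (row=9, col=1), (row=10, col=2), (row=11, col=3)  <- goal reached here
One shortest path (5 moves): (row=8, col=5) -> (row=8, col=4) -> (row=8, col=3) -> (row=8, col=2) -> (row=8, col=1) -> (row=7, col=1)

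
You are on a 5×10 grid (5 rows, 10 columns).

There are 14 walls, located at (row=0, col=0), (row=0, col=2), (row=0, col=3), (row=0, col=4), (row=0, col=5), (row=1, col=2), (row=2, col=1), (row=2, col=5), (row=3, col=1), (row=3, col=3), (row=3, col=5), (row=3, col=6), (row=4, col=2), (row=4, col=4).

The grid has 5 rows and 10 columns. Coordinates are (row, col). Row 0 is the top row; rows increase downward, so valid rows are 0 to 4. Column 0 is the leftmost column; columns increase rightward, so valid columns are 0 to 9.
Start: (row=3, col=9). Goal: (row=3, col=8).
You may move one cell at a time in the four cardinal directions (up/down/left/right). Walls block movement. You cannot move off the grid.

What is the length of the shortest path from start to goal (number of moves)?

Answer: Shortest path length: 1

Derivation:
BFS from (row=3, col=9) until reaching (row=3, col=8):
  Distance 0: (row=3, col=9)
  Distance 1: (row=2, col=9), (row=3, col=8), (row=4, col=9)  <- goal reached here
One shortest path (1 moves): (row=3, col=9) -> (row=3, col=8)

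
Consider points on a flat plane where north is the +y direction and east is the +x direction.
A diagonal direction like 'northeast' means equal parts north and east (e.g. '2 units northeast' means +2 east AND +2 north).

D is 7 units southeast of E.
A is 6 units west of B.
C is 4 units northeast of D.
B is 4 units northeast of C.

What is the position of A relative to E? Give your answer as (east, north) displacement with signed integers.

Answer: A is at (east=9, north=1) relative to E.

Derivation:
Place E at the origin (east=0, north=0).
  D is 7 units southeast of E: delta (east=+7, north=-7); D at (east=7, north=-7).
  C is 4 units northeast of D: delta (east=+4, north=+4); C at (east=11, north=-3).
  B is 4 units northeast of C: delta (east=+4, north=+4); B at (east=15, north=1).
  A is 6 units west of B: delta (east=-6, north=+0); A at (east=9, north=1).
Therefore A relative to E: (east=9, north=1).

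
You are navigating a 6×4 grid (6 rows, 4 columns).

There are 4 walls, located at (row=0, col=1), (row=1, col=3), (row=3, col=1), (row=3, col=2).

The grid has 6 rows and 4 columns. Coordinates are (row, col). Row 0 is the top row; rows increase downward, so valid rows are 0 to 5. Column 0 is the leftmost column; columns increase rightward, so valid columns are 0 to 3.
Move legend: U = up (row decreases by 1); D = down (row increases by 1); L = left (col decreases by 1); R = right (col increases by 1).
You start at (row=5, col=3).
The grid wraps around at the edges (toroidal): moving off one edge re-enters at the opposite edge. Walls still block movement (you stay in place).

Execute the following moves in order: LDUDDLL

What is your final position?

Start: (row=5, col=3)
  L (left): (row=5, col=3) -> (row=5, col=2)
  D (down): (row=5, col=2) -> (row=0, col=2)
  U (up): (row=0, col=2) -> (row=5, col=2)
  D (down): (row=5, col=2) -> (row=0, col=2)
  D (down): (row=0, col=2) -> (row=1, col=2)
  L (left): (row=1, col=2) -> (row=1, col=1)
  L (left): (row=1, col=1) -> (row=1, col=0)
Final: (row=1, col=0)

Answer: Final position: (row=1, col=0)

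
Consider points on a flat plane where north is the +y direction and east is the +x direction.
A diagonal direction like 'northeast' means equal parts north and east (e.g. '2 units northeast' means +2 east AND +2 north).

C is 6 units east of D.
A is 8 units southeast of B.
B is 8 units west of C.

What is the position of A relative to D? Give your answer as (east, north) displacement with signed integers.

Place D at the origin (east=0, north=0).
  C is 6 units east of D: delta (east=+6, north=+0); C at (east=6, north=0).
  B is 8 units west of C: delta (east=-8, north=+0); B at (east=-2, north=0).
  A is 8 units southeast of B: delta (east=+8, north=-8); A at (east=6, north=-8).
Therefore A relative to D: (east=6, north=-8).

Answer: A is at (east=6, north=-8) relative to D.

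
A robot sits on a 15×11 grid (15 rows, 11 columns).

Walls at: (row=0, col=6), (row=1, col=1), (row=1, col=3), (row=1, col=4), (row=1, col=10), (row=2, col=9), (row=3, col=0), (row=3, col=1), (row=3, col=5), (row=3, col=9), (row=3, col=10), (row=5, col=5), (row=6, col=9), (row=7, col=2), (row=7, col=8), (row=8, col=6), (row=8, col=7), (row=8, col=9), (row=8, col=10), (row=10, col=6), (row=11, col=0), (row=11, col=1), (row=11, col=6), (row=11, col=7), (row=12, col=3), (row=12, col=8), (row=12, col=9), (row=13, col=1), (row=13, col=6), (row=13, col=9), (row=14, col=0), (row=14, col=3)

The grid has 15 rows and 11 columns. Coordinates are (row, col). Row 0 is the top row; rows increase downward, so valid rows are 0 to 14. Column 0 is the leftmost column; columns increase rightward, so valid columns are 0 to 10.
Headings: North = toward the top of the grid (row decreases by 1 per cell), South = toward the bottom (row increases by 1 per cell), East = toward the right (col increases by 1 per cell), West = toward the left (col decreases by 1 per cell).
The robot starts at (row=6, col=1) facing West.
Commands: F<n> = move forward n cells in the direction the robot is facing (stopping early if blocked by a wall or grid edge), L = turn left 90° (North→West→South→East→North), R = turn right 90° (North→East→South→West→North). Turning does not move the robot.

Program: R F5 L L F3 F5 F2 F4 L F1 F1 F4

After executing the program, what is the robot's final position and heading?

Answer: Final position: (row=10, col=5), facing East

Derivation:
Start: (row=6, col=1), facing West
  R: turn right, now facing North
  F5: move forward 2/5 (blocked), now at (row=4, col=1)
  L: turn left, now facing West
  L: turn left, now facing South
  F3: move forward 3, now at (row=7, col=1)
  F5: move forward 3/5 (blocked), now at (row=10, col=1)
  F2: move forward 0/2 (blocked), now at (row=10, col=1)
  F4: move forward 0/4 (blocked), now at (row=10, col=1)
  L: turn left, now facing East
  F1: move forward 1, now at (row=10, col=2)
  F1: move forward 1, now at (row=10, col=3)
  F4: move forward 2/4 (blocked), now at (row=10, col=5)
Final: (row=10, col=5), facing East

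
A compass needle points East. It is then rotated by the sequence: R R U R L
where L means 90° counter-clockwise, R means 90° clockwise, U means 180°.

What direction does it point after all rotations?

Answer: Final heading: East

Derivation:
Start: East
  R (right (90° clockwise)) -> South
  R (right (90° clockwise)) -> West
  U (U-turn (180°)) -> East
  R (right (90° clockwise)) -> South
  L (left (90° counter-clockwise)) -> East
Final: East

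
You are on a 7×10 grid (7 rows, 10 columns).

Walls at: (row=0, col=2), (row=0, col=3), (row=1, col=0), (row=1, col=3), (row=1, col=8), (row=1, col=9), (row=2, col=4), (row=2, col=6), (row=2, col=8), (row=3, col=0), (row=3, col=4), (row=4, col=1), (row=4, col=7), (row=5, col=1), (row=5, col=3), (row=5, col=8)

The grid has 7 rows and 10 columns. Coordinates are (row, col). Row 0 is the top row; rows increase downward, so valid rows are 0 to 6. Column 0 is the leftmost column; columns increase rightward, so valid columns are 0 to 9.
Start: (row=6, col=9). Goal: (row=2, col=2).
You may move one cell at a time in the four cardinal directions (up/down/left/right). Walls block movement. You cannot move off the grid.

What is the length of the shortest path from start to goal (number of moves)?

Answer: Shortest path length: 11

Derivation:
BFS from (row=6, col=9) until reaching (row=2, col=2):
  Distance 0: (row=6, col=9)
  Distance 1: (row=5, col=9), (row=6, col=8)
  Distance 2: (row=4, col=9), (row=6, col=7)
  Distance 3: (row=3, col=9), (row=4, col=8), (row=5, col=7), (row=6, col=6)
  Distance 4: (row=2, col=9), (row=3, col=8), (row=5, col=6), (row=6, col=5)
  Distance 5: (row=3, col=7), (row=4, col=6), (row=5, col=5), (row=6, col=4)
  Distance 6: (row=2, col=7), (row=3, col=6), (row=4, col=5), (row=5, col=4), (row=6, col=3)
  Distance 7: (row=1, col=7), (row=3, col=5), (row=4, col=4), (row=6, col=2)
  Distance 8: (row=0, col=7), (row=1, col=6), (row=2, col=5), (row=4, col=3), (row=5, col=2), (row=6, col=1)
  Distance 9: (row=0, col=6), (row=0, col=8), (row=1, col=5), (row=3, col=3), (row=4, col=2), (row=6, col=0)
  Distance 10: (row=0, col=5), (row=0, col=9), (row=1, col=4), (row=2, col=3), (row=3, col=2), (row=5, col=0)
  Distance 11: (row=0, col=4), (row=2, col=2), (row=3, col=1), (row=4, col=0)  <- goal reached here
One shortest path (11 moves): (row=6, col=9) -> (row=6, col=8) -> (row=6, col=7) -> (row=6, col=6) -> (row=6, col=5) -> (row=6, col=4) -> (row=6, col=3) -> (row=6, col=2) -> (row=5, col=2) -> (row=4, col=2) -> (row=3, col=2) -> (row=2, col=2)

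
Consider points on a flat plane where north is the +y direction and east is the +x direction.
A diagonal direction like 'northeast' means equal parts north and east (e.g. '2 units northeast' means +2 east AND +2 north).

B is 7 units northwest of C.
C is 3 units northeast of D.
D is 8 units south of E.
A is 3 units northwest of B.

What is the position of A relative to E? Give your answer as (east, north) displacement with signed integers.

Place E at the origin (east=0, north=0).
  D is 8 units south of E: delta (east=+0, north=-8); D at (east=0, north=-8).
  C is 3 units northeast of D: delta (east=+3, north=+3); C at (east=3, north=-5).
  B is 7 units northwest of C: delta (east=-7, north=+7); B at (east=-4, north=2).
  A is 3 units northwest of B: delta (east=-3, north=+3); A at (east=-7, north=5).
Therefore A relative to E: (east=-7, north=5).

Answer: A is at (east=-7, north=5) relative to E.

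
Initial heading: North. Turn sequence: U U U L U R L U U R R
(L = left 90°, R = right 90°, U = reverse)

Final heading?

Start: North
  U (U-turn (180°)) -> South
  U (U-turn (180°)) -> North
  U (U-turn (180°)) -> South
  L (left (90° counter-clockwise)) -> East
  U (U-turn (180°)) -> West
  R (right (90° clockwise)) -> North
  L (left (90° counter-clockwise)) -> West
  U (U-turn (180°)) -> East
  U (U-turn (180°)) -> West
  R (right (90° clockwise)) -> North
  R (right (90° clockwise)) -> East
Final: East

Answer: Final heading: East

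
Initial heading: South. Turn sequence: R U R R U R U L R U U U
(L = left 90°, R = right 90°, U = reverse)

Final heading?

Start: South
  R (right (90° clockwise)) -> West
  U (U-turn (180°)) -> East
  R (right (90° clockwise)) -> South
  R (right (90° clockwise)) -> West
  U (U-turn (180°)) -> East
  R (right (90° clockwise)) -> South
  U (U-turn (180°)) -> North
  L (left (90° counter-clockwise)) -> West
  R (right (90° clockwise)) -> North
  U (U-turn (180°)) -> South
  U (U-turn (180°)) -> North
  U (U-turn (180°)) -> South
Final: South

Answer: Final heading: South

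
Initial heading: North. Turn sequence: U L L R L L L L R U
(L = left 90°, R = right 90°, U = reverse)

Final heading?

Answer: Final heading: North

Derivation:
Start: North
  U (U-turn (180°)) -> South
  L (left (90° counter-clockwise)) -> East
  L (left (90° counter-clockwise)) -> North
  R (right (90° clockwise)) -> East
  L (left (90° counter-clockwise)) -> North
  L (left (90° counter-clockwise)) -> West
  L (left (90° counter-clockwise)) -> South
  L (left (90° counter-clockwise)) -> East
  R (right (90° clockwise)) -> South
  U (U-turn (180°)) -> North
Final: North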